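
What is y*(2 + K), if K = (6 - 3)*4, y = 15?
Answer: 210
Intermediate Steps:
K = 12 (K = 3*4 = 12)
y*(2 + K) = 15*(2 + 12) = 15*14 = 210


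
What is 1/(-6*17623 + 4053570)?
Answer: 1/3947832 ≈ 2.5330e-7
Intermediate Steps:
1/(-6*17623 + 4053570) = 1/(-105738 + 4053570) = 1/3947832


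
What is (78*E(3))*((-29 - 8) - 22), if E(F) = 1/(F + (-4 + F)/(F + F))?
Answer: -27612/17 ≈ -1624.2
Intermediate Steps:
E(F) = 1/(F + (-4 + F)/(2*F)) (E(F) = 1/(F + (-4 + F)/((2*F))) = 1/(F + (-4 + F)*(1/(2*F))) = 1/(F + (-4 + F)/(2*F)))
(78*E(3))*((-29 - 8) - 22) = (78*(2*3/(-4 + 3 + 2*3**2)))*((-29 - 8) - 22) = (78*(2*3/(-4 + 3 + 2*9)))*(-37 - 22) = (78*(2*3/(-4 + 3 + 18)))*(-59) = (78*(2*3/17))*(-59) = (78*(2*3*(1/17)))*(-59) = (78*(6/17))*(-59) = (468/17)*(-59) = -27612/17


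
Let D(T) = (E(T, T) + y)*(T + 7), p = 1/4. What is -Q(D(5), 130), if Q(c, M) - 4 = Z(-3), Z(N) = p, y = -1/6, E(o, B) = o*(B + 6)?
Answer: -17/4 ≈ -4.2500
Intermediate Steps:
E(o, B) = o*(6 + B)
y = -⅙ (y = -1*⅙ = -⅙ ≈ -0.16667)
p = ¼ ≈ 0.25000
Z(N) = ¼
D(T) = (7 + T)*(-⅙ + T*(6 + T)) (D(T) = (T*(6 + T) - ⅙)*(T + 7) = (-⅙ + T*(6 + T))*(7 + T) = (7 + T)*(-⅙ + T*(6 + T)))
Q(c, M) = 17/4 (Q(c, M) = 4 + ¼ = 17/4)
-Q(D(5), 130) = -1*17/4 = -17/4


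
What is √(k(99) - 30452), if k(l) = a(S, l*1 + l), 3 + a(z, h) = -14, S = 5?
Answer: I*√30469 ≈ 174.55*I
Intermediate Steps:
a(z, h) = -17 (a(z, h) = -3 - 14 = -17)
k(l) = -17
√(k(99) - 30452) = √(-17 - 30452) = √(-30469) = I*√30469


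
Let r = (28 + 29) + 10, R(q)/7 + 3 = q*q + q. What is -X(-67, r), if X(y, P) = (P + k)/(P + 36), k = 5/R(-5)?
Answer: -7978/12257 ≈ -0.65089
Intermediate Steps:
R(q) = -21 + 7*q + 7*q² (R(q) = -21 + 7*(q*q + q) = -21 + 7*(q² + q) = -21 + 7*(q + q²) = -21 + (7*q + 7*q²) = -21 + 7*q + 7*q²)
k = 5/119 (k = 5/(-21 + 7*(-5) + 7*(-5)²) = 5/(-21 - 35 + 7*25) = 5/(-21 - 35 + 175) = 5/119 ≈ 0.042017)
r = 67 (r = 57 + 10 = 67)
X(y, P) = (5/119 + P)/(36 + P) (X(y, P) = (P + 5/119)/(P + 36) = (5/119 + P)/(36 + P))
-X(-67, r) = -(5/119 + 67)/(36 + 67) = -7978/(103*119) = -1*7978/12257 = -7978/12257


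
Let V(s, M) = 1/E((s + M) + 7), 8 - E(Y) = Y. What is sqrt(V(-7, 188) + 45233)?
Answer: sqrt(40709695)/30 ≈ 212.68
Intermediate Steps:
E(Y) = 8 - Y
V(s, M) = 1/(1 - M - s) (V(s, M) = 1/(8 - ((s + M) + 7)) = 1/(8 - ((M + s) + 7)) = 1/(8 - (7 + M + s)) = 1/(8 + (-7 - M - s)) = 1/(1 - M - s))
sqrt(V(-7, 188) + 45233) = sqrt(-1/(-1 + 188 - 7) + 45233) = sqrt(-1/180 + 45233) = sqrt(8141939/180) = sqrt(40709695)/30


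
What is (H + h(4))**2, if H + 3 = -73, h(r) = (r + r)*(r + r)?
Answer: 144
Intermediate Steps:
h(r) = 4*r**2 (h(r) = (2*r)*(2*r) = 4*r**2)
H = -76 (H = -3 - 73 = -76)
(H + h(4))**2 = (-76 + 4*4**2)**2 = (-76 + 4*16)**2 = (-76 + 64)**2 = (-12)**2 = 144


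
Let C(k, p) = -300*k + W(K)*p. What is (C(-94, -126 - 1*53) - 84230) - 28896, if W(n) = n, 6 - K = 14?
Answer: -83494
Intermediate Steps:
K = -8 (K = 6 - 1*14 = 6 - 14 = -8)
C(k, p) = -300*k - 8*p
(C(-94, -126 - 1*53) - 84230) - 28896 = ((-300*(-94) - 8*(-126 - 1*53)) - 84230) - 28896 = ((28200 - 8*(-126 - 53)) - 84230) - 28896 = ((28200 - 8*(-179)) - 84230) - 28896 = ((28200 + 1432) - 84230) - 28896 = (29632 - 84230) - 28896 = -54598 - 28896 = -83494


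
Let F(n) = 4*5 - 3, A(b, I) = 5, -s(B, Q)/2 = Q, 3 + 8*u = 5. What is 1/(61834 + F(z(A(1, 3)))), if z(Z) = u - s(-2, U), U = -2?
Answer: 1/61851 ≈ 1.6168e-5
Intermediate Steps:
u = ¼ (u = -3/8 + (⅛)*5 = -3/8 + 5/8 = ¼ ≈ 0.25000)
s(B, Q) = -2*Q
z(Z) = -15/4 (z(Z) = ¼ - (-2)*(-2) = ¼ - 1*4 = ¼ - 4 = -15/4)
F(n) = 17 (F(n) = 20 - 3 = 17)
1/(61834 + F(z(A(1, 3)))) = 1/(61834 + 17) = 1/61851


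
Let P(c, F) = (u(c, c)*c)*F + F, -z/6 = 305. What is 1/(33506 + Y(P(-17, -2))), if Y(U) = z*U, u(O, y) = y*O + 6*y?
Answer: -1/11597974 ≈ -8.6222e-8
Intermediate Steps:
z = -1830 (z = -6*305 = -1830)
u(O, y) = 6*y + O*y (u(O, y) = O*y + 6*y = 6*y + O*y)
P(c, F) = F + F*c²*(6 + c) (P(c, F) = ((c*(6 + c))*c)*F + F = (c²*(6 + c))*F + F = F*c²*(6 + c) + F = F + F*c²*(6 + c))
Y(U) = -1830*U
1/(33506 + Y(P(-17, -2))) = 1/(33506 - (-3660)*(1 + (-17)²*(6 - 17))) = 1/(33506 - (-3660)*(1 + 289*(-11))) = 1/(33506 - (-3660)*(1 - 3179)) = 1/(33506 - (-3660)*(-3178)) = 1/(33506 - 1830*6356) = 1/(33506 - 11631480) = 1/(-11597974) = -1/11597974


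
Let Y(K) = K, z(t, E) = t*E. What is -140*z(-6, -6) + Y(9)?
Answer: -5031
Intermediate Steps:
z(t, E) = E*t
-140*z(-6, -6) + Y(9) = -(-840)*(-6) + 9 = -140*36 + 9 = -5040 + 9 = -5031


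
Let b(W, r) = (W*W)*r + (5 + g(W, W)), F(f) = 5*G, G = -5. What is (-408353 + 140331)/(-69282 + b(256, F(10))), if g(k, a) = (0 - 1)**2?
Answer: 134011/853838 ≈ 0.15695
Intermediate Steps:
g(k, a) = 1 (g(k, a) = (-1)**2 = 1)
F(f) = -25 (F(f) = 5*(-5) = -25)
b(W, r) = 6 + r*W**2 (b(W, r) = (W*W)*r + (5 + 1) = W**2*r + 6 = r*W**2 + 6 = 6 + r*W**2)
(-408353 + 140331)/(-69282 + b(256, F(10))) = (-408353 + 140331)/(-69282 + (6 - 25*256**2)) = -268022/(-69282 + (6 - 25*65536)) = -268022/(-69282 + (6 - 1638400)) = -268022/(-69282 - 1638394) = -268022/(-1707676) = -268022*(-1/1707676) = 134011/853838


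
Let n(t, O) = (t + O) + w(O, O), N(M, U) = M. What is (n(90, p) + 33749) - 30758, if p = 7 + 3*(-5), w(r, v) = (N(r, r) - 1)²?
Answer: 3154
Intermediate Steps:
w(r, v) = (-1 + r)² (w(r, v) = (r - 1)² = (-1 + r)²)
p = -8 (p = 7 - 15 = -8)
n(t, O) = O + t + (-1 + O)² (n(t, O) = (t + O) + (-1 + O)² = (O + t) + (-1 + O)² = O + t + (-1 + O)²)
(n(90, p) + 33749) - 30758 = ((-8 + 90 + (-1 - 8)²) + 33749) - 30758 = ((-8 + 90 + (-9)²) + 33749) - 30758 = ((-8 + 90 + 81) + 33749) - 30758 = (163 + 33749) - 30758 = 33912 - 30758 = 3154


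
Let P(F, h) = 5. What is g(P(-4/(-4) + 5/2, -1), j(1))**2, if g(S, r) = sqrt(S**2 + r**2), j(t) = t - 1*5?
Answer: 41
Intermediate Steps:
j(t) = -5 + t (j(t) = t - 5 = -5 + t)
g(P(-4/(-4) + 5/2, -1), j(1))**2 = (sqrt(5**2 + (-5 + 1)**2))**2 = (sqrt(25 + (-4)**2))**2 = (sqrt(25 + 16))**2 = (sqrt(41))**2 = 41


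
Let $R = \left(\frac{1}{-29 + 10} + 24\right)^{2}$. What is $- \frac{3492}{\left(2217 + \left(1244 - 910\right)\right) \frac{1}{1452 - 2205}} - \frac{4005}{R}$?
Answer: $\frac{108135804069}{105624155} \approx 1023.8$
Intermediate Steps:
$R = \frac{207025}{361}$ ($R = \left(\frac{1}{-19} + 24\right)^{2} = \left(- \frac{1}{19} + 24\right)^{2} = \left(\frac{455}{19}\right)^{2} = \frac{207025}{361} \approx 573.48$)
$- \frac{3492}{\left(2217 + \left(1244 - 910\right)\right) \frac{1}{1452 - 2205}} - \frac{4005}{R} = - \frac{3492}{\left(2217 + \left(1244 - 910\right)\right) \frac{1}{1452 - 2205}} - \frac{4005}{\frac{207025}{361}} = - \frac{3492}{\left(2217 + 334\right) \frac{1}{-753}} - \frac{289161}{41405} = - \frac{3492}{2551 \left(- \frac{1}{753}\right)} - \frac{289161}{41405} = - \frac{3492}{- \frac{2551}{753}} - \frac{289161}{41405} = \left(-3492\right) \left(- \frac{753}{2551}\right) - \frac{289161}{41405} = \frac{2629476}{2551} - \frac{289161}{41405} = \frac{108135804069}{105624155}$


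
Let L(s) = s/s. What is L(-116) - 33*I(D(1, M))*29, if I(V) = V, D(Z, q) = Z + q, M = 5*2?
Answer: -10526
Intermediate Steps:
M = 10
L(s) = 1
L(-116) - 33*I(D(1, M))*29 = 1 - 33*(1 + 10)*29 = 1 - 33*11*29 = 1 - 363*29 = 1 - 10527 = -10526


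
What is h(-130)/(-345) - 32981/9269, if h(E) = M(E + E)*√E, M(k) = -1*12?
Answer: -2537/713 + 4*I*√130/115 ≈ -3.5582 + 0.39658*I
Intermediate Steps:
M(k) = -12
h(E) = -12*√E
h(-130)/(-345) - 32981/9269 = -12*I*√130/(-345) - 32981/9269 = -12*I*√130*(-1/345) - 32981*1/9269 = -12*I*√130*(-1/345) - 2537/713 = 4*I*√130/115 - 2537/713 = -2537/713 + 4*I*√130/115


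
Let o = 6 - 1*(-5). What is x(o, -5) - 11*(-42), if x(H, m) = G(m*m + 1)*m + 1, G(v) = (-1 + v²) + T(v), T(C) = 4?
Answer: -2932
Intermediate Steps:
o = 11 (o = 6 + 5 = 11)
G(v) = 3 + v² (G(v) = (-1 + v²) + 4 = 3 + v²)
x(H, m) = 1 + m*(3 + (1 + m²)²) (x(H, m) = (3 + (m*m + 1)²)*m + 1 = (3 + (m² + 1)²)*m + 1 = (3 + (1 + m²)²)*m + 1 = m*(3 + (1 + m²)²) + 1 = 1 + m*(3 + (1 + m²)²))
x(o, -5) - 11*(-42) = (1 - 5*(3 + (1 + (-5)²)²)) - 11*(-42) = (1 - 5*(3 + (1 + 25)²)) + 462 = (1 - 5*(3 + 26²)) + 462 = (1 - 5*(3 + 676)) + 462 = (1 - 5*679) + 462 = (1 - 3395) + 462 = -3394 + 462 = -2932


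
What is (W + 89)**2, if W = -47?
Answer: 1764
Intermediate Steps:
(W + 89)**2 = (-47 + 89)**2 = 42**2 = 1764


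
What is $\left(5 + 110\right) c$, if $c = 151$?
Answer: $17365$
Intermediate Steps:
$\left(5 + 110\right) c = \left(5 + 110\right) 151 = 115 \cdot 151 = 17365$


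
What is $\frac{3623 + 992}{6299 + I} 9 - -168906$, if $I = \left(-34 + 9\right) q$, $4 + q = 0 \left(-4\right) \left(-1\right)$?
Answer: $\frac{120096781}{711} \approx 1.6891 \cdot 10^{5}$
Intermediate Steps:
$q = -4$ ($q = -4 + 0 \left(-4\right) \left(-1\right) = -4 + 0 \left(-1\right) = -4 + 0 = -4$)
$I = 100$ ($I = \left(-34 + 9\right) \left(-4\right) = \left(-25\right) \left(-4\right) = 100$)
$\frac{3623 + 992}{6299 + I} 9 - -168906 = \frac{3623 + 992}{6299 + 100} \cdot 9 - -168906 = \frac{4615}{6399} \cdot 9 + 168906 = \frac{4615}{711} + 168906 = \frac{120096781}{711}$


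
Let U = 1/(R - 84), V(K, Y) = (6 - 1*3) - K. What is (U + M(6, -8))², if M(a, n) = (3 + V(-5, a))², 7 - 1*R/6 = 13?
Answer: 210801361/14400 ≈ 14639.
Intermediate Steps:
R = -36 (R = 42 - 6*13 = 42 - 78 = -36)
V(K, Y) = 3 - K (V(K, Y) = (6 - 3) - K = 3 - K)
U = -1/120 (U = 1/(-36 - 84) = 1/(-120) = -1/120 ≈ -0.0083333)
M(a, n) = 121 (M(a, n) = (3 + (3 - 1*(-5)))² = (3 + (3 + 5))² = (3 + 8)² = 11² = 121)
(U + M(6, -8))² = (-1/120 + 121)² = (14519/120)² = 210801361/14400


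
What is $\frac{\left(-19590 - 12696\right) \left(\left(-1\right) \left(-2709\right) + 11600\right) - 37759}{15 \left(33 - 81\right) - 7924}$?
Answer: $\frac{462018133}{8644} \approx 53450.0$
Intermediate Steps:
$\frac{\left(-19590 - 12696\right) \left(\left(-1\right) \left(-2709\right) + 11600\right) - 37759}{15 \left(33 - 81\right) - 7924} = \frac{- 32286 \left(2709 + 11600\right) - 37759}{15 \left(-48\right) - 7924} = \frac{\left(-32286\right) 14309 - 37759}{-720 - 7924} = \frac{-461980374 - 37759}{-8644} = \left(-462018133\right) \left(- \frac{1}{8644}\right) = \frac{462018133}{8644}$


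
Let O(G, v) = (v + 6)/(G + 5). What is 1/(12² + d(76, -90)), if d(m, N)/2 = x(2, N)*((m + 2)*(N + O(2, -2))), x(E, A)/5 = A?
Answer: 7/43946208 ≈ 1.5929e-7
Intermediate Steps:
O(G, v) = (6 + v)/(5 + G)
x(E, A) = 5*A
d(m, N) = 10*N*(2 + m)*(4/7 + N) (d(m, N) = 2*((5*N)*((m + 2)*(N + (6 - 2)/(5 + 2)))) = 2*((5*N)*((2 + m)*(N + 4/7))) = 2*((5*N)*((2 + m)*(4/7 + N))) = 2*(5*N*(2 + m)*(4/7 + N)) = 10*N*(2 + m)*(4/7 + N))
1/(12² + d(76, -90)) = 1/(12² + (10/7)*(-90)*(8 + 4*76 + 14*(-90) + 7*(-90)*76)) = 1/(144 + (10/7)*(-90)*(8 + 304 - 1260 - 47880)) = 1/(144 + (10/7)*(-90)*(-48828)) = 1/(144 + 43945200/7) = 1/(43946208/7) = 7/43946208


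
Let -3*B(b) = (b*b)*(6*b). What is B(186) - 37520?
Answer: -12907232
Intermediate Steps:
B(b) = -2*b**3 (B(b) = -b*b*6*b/3 = -b**2*6*b/3 = -2*b**3)
B(186) - 37520 = -2*186**3 - 37520 = -2*6434856 - 37520 = -12869712 - 37520 = -12907232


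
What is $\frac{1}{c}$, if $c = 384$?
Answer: $\frac{1}{384} \approx 0.0026042$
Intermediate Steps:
$\frac{1}{c} = \frac{1}{384}$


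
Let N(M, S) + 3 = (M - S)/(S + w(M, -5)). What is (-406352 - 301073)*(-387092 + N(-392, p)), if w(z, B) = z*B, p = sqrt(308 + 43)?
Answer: 1051890782930258200/3841249 + 3327727200*sqrt(39)/3841249 ≈ 2.7384e+11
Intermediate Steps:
p = 3*sqrt(39) (p = sqrt(351) = 3*sqrt(39) ≈ 18.735)
w(z, B) = B*z
N(M, S) = -3 + (M - S)/(S - 5*M)
(-406352 - 301073)*(-387092 + N(-392, p)) = (-406352 - 301073)*(-387092 + 4*(3*sqrt(39) - 4*(-392))/(-3*sqrt(39) + 5*(-392))) = -707425*(-387092 + 4*(3*sqrt(39) + 1568)/(-3*sqrt(39) - 1960)) = -707425*(-387092 + 4*(1568 + 3*sqrt(39))/(-1960 - 3*sqrt(39))) = 273838558100 - 2829700*(1568 + 3*sqrt(39))/(-1960 - 3*sqrt(39))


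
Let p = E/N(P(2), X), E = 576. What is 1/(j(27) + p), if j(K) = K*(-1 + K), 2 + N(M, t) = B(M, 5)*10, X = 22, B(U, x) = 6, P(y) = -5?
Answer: 29/20646 ≈ 0.0014046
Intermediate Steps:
N(M, t) = 58 (N(M, t) = -2 + 6*10 = -2 + 60 = 58)
p = 288/29 (p = 576/58 = 576*(1/58) = 288/29 ≈ 9.9310)
1/(j(27) + p) = 1/(27*(-1 + 27) + 288/29) = 1/(27*26 + 288/29) = 1/(702 + 288/29) = 1/(20646/29) = 29/20646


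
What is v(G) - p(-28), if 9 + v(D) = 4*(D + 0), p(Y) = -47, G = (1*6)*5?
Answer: 158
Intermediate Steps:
G = 30 (G = 6*5 = 30)
v(D) = -9 + 4*D (v(D) = -9 + 4*(D + 0) = -9 + 4*D)
v(G) - p(-28) = (-9 + 4*30) - 1*(-47) = (-9 + 120) + 47 = 111 + 47 = 158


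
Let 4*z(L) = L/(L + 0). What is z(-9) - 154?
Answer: -615/4 ≈ -153.75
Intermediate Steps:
z(L) = ¼ (z(L) = (L/(L + 0))/4 = (L/L)/4 = (¼)*1 = ¼)
z(-9) - 154 = ¼ - 154 = -615/4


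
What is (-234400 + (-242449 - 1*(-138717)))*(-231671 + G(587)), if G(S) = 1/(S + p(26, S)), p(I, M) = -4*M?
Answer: 137948602003424/1761 ≈ 7.8335e+10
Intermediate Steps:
G(S) = -1/(3*S) (G(S) = 1/(S - 4*S) = 1/(-3*S) = -1/(3*S))
(-234400 + (-242449 - 1*(-138717)))*(-231671 + G(587)) = (-234400 + (-242449 - 1*(-138717)))*(-231671 - 1/3/587) = (-234400 + (-242449 + 138717))*(-231671 - 1/3*1/587) = (-234400 - 103732)*(-231671 - 1/1761) = -338132*(-407972632/1761) = 137948602003424/1761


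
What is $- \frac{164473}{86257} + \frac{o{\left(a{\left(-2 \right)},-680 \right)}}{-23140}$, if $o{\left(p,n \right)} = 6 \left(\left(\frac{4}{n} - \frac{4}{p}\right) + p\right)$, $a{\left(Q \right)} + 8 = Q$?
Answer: $- \frac{323079370657}{169658893300} \approx -1.9043$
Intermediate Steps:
$a{\left(Q \right)} = -8 + Q$
$o{\left(p,n \right)} = - \frac{24}{p} + 6 p + \frac{24}{n}$ ($o{\left(p,n \right)} = 6 \left(\left(- \frac{4}{p} + \frac{4}{n}\right) + p\right) = 6 \left(p - \frac{4}{p} + \frac{4}{n}\right) = - \frac{24}{p} + 6 p + \frac{24}{n}$)
$- \frac{164473}{86257} + \frac{o{\left(a{\left(-2 \right)},-680 \right)}}{-23140} = - \frac{164473}{86257} + \frac{- \frac{24}{-8 - 2} + 6 \left(-8 - 2\right) + \frac{24}{-680}}{-23140} = \left(-164473\right) \frac{1}{86257} + \left(- \frac{24}{-10} + 6 \left(-10\right) + 24 \left(- \frac{1}{680}\right)\right) \left(- \frac{1}{23140}\right) = - \frac{164473}{86257} + \left(\left(-24\right) \left(- \frac{1}{10}\right) - 60 - \frac{3}{85}\right) \left(- \frac{1}{23140}\right) = - \frac{164473}{86257} + \left(\frac{12}{5} - 60 - \frac{3}{85}\right) \left(- \frac{1}{23140}\right) = - \frac{164473}{86257} - - \frac{4899}{1966900} = - \frac{164473}{86257} + \frac{4899}{1966900} = - \frac{323079370657}{169658893300}$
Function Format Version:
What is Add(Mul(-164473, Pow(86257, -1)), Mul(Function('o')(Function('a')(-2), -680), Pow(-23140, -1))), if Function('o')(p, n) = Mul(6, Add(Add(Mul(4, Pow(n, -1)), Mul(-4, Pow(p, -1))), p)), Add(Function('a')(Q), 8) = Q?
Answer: Rational(-323079370657, 169658893300) ≈ -1.9043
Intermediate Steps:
Function('a')(Q) = Add(-8, Q)
Function('o')(p, n) = Add(Mul(-24, Pow(p, -1)), Mul(6, p), Mul(24, Pow(n, -1))) (Function('o')(p, n) = Mul(6, Add(Add(Mul(-4, Pow(p, -1)), Mul(4, Pow(n, -1))), p)) = Mul(6, Add(p, Mul(-4, Pow(p, -1)), Mul(4, Pow(n, -1)))) = Add(Mul(-24, Pow(p, -1)), Mul(6, p), Mul(24, Pow(n, -1))))
Add(Mul(-164473, Pow(86257, -1)), Mul(Function('o')(Function('a')(-2), -680), Pow(-23140, -1))) = Add(Mul(-164473, Pow(86257, -1)), Mul(Add(Mul(-24, Pow(Add(-8, -2), -1)), Mul(6, Add(-8, -2)), Mul(24, Pow(-680, -1))), Pow(-23140, -1))) = Add(Mul(-164473, Rational(1, 86257)), Mul(Add(Mul(-24, Pow(-10, -1)), Mul(6, -10), Mul(24, Rational(-1, 680))), Rational(-1, 23140))) = Add(Rational(-164473, 86257), Mul(Add(Mul(-24, Rational(-1, 10)), -60, Rational(-3, 85)), Rational(-1, 23140))) = Add(Rational(-164473, 86257), Mul(Add(Rational(12, 5), -60, Rational(-3, 85)), Rational(-1, 23140))) = Add(Rational(-164473, 86257), Mul(Rational(-4899, 85), Rational(-1, 23140))) = Add(Rational(-164473, 86257), Rational(4899, 1966900)) = Rational(-323079370657, 169658893300)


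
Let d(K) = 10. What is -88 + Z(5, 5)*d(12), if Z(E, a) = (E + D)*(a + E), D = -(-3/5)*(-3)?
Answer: 232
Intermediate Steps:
D = -9/5 (D = -(-3*⅕)*(-3) = -(-3)*(-3)/5 = -1*9/5 = -9/5 ≈ -1.8000)
Z(E, a) = (-9/5 + E)*(E + a) (Z(E, a) = (E - 9/5)*(a + E) = (-9/5 + E)*(E + a))
-88 + Z(5, 5)*d(12) = -88 + (5² - 9/5*5 - 9/5*5 + 5*5)*10 = -88 + (25 - 9 - 9 + 25)*10 = -88 + 32*10 = -88 + 320 = 232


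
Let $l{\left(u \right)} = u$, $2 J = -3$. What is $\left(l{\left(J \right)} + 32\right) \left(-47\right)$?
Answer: $- \frac{2867}{2} \approx -1433.5$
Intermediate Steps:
$J = - \frac{3}{2}$ ($J = \frac{1}{2} \left(-3\right) = - \frac{3}{2} \approx -1.5$)
$\left(l{\left(J \right)} + 32\right) \left(-47\right) = \left(- \frac{3}{2} + 32\right) \left(-47\right) = \frac{61}{2} \left(-47\right) = - \frac{2867}{2}$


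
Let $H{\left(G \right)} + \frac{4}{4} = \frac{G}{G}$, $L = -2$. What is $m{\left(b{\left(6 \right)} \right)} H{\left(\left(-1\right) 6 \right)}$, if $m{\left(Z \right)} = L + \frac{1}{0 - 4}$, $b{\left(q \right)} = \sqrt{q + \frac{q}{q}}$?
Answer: $0$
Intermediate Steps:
$H{\left(G \right)} = 0$ ($H{\left(G \right)} = -1 + \frac{G}{G} = -1 + 1 = 0$)
$b{\left(q \right)} = \sqrt{1 + q}$ ($b{\left(q \right)} = \sqrt{q + 1} = \sqrt{1 + q}$)
$m{\left(Z \right)} = - \frac{9}{4}$ ($m{\left(Z \right)} = -2 + \frac{1}{0 - 4} = -2 + \frac{1}{-4} = -2 - \frac{1}{4} = - \frac{9}{4}$)
$m{\left(b{\left(6 \right)} \right)} H{\left(\left(-1\right) 6 \right)} = \left(- \frac{9}{4}\right) 0 = 0$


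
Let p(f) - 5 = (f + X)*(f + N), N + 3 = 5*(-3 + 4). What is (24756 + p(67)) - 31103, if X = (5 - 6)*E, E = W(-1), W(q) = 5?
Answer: -2064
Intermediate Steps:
E = 5
X = -5 (X = (5 - 6)*5 = -1*5 = -5)
N = 2 (N = -3 + 5*(-3 + 4) = -3 + 5*1 = -3 + 5 = 2)
p(f) = 5 + (-5 + f)*(2 + f) (p(f) = 5 + (f - 5)*(f + 2) = 5 + (-5 + f)*(2 + f))
(24756 + p(67)) - 31103 = (24756 + (-5 + 67**2 - 3*67)) - 31103 = (24756 + (-5 + 4489 - 201)) - 31103 = (24756 + 4283) - 31103 = 29039 - 31103 = -2064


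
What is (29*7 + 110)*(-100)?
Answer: -31300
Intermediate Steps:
(29*7 + 110)*(-100) = (203 + 110)*(-100) = 313*(-100) = -31300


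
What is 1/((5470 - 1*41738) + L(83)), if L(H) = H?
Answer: -1/36185 ≈ -2.7636e-5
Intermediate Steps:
1/((5470 - 1*41738) + L(83)) = 1/((5470 - 1*41738) + 83) = 1/((5470 - 41738) + 83) = 1/(-36268 + 83) = 1/(-36185) = -1/36185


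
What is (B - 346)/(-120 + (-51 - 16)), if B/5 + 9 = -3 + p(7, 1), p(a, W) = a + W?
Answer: 366/187 ≈ 1.9572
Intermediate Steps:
p(a, W) = W + a
B = -20 (B = -45 + 5*(-3 + (1 + 7)) = -45 + 5*(-3 + 8) = -45 + 5*5 = -45 + 25 = -20)
(B - 346)/(-120 + (-51 - 16)) = (-20 - 346)/(-120 + (-51 - 16)) = -366/(-120 - 67) = -366/(-187) = -366*(-1/187) = 366/187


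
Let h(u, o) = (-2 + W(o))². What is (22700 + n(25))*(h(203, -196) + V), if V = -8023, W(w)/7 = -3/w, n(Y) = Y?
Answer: -142877142675/784 ≈ -1.8224e+8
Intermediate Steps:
W(w) = -21/w (W(w) = 7*(-3/w) = -21/w)
h(u, o) = (-2 - 21/o)²
(22700 + n(25))*(h(203, -196) + V) = (22700 + 25)*((21 + 2*(-196))²/(-196)² - 8023) = 22725*((21 - 392)²/38416 - 8023) = 22725*((1/38416)*(-371)² - 8023) = 22725*((1/38416)*137641 - 8023) = 22725*(2809/784 - 8023) = 22725*(-6287223/784) = -142877142675/784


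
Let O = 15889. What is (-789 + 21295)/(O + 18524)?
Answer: 20506/34413 ≈ 0.59588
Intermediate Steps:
(-789 + 21295)/(O + 18524) = (-789 + 21295)/(15889 + 18524) = 20506/34413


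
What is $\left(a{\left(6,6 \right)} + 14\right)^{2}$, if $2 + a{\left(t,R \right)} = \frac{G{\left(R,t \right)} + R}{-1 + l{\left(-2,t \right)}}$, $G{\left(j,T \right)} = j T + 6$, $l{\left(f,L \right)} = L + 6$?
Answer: $\frac{32400}{121} \approx 267.77$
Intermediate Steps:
$l{\left(f,L \right)} = 6 + L$
$G{\left(j,T \right)} = 6 + T j$ ($G{\left(j,T \right)} = T j + 6 = 6 + T j$)
$a{\left(t,R \right)} = -2 + \frac{6 + R + R t}{5 + t}$ ($a{\left(t,R \right)} = -2 + \frac{\left(6 + t R\right) + R}{-1 + \left(6 + t\right)} = -2 + \frac{\left(6 + R t\right) + R}{5 + t} = -2 + \frac{6 + R + R t}{5 + t}$)
$\left(a{\left(6,6 \right)} + 14\right)^{2} = \left(\frac{-4 + 6 - 12 + 6 \cdot 6}{5 + 6} + 14\right)^{2} = \left(\frac{-4 + 6 - 12 + 36}{11} + 14\right)^{2} = \left(\frac{1}{11} \cdot 26 + 14\right)^{2} = \left(\frac{26}{11} + 14\right)^{2} = \left(\frac{180}{11}\right)^{2} = \frac{32400}{121}$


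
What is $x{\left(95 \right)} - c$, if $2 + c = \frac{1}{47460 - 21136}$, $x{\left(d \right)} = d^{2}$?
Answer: $\frac{237626747}{26324} \approx 9027.0$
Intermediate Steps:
$c = - \frac{52647}{26324}$ ($c = -2 + \frac{1}{47460 - 21136} = -2 + \frac{1}{26324} = - \frac{52647}{26324} \approx -2.0$)
$x{\left(95 \right)} - c = 95^{2} - - \frac{52647}{26324} = 9025 + \frac{52647}{26324} = \frac{237626747}{26324}$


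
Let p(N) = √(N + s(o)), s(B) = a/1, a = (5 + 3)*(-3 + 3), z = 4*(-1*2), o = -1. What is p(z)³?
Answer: -16*I*√2 ≈ -22.627*I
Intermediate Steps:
z = -8 (z = 4*(-2) = -8)
a = 0 (a = 8*0 = 0)
s(B) = 0 (s(B) = 0/1 = 0*1 = 0)
p(N) = √N (p(N) = √(N + 0) = √N)
p(z)³ = (√(-8))³ = (2*I*√2)³ = -16*I*√2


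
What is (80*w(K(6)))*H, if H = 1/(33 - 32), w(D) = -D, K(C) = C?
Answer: -480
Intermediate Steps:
H = 1 (H = 1/1 = 1)
(80*w(K(6)))*H = (80*(-1*6))*1 = (80*(-6))*1 = -480*1 = -480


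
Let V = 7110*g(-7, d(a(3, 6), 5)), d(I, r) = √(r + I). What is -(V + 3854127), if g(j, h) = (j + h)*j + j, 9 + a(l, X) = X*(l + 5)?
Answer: -4152747 + 99540*√11 ≈ -3.8226e+6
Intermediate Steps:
a(l, X) = -9 + X*(5 + l) (a(l, X) = -9 + X*(l + 5) = -9 + X*(5 + l))
d(I, r) = √(I + r)
g(j, h) = j + j*(h + j) (g(j, h) = (h + j)*j + j = j*(h + j) + j = j + j*(h + j))
V = 298620 - 99540*√11 (V = 7110*(-7*(1 + √((-9 + 5*6 + 6*3) + 5) - 7)) = 7110*(-7*(1 + √((-9 + 30 + 18) + 5) - 7)) = 7110*(-7*(1 + √(39 + 5) - 7)) = 7110*(-7*(1 + √44 - 7)) = 7110*(-7*(1 + 2*√11 - 7)) = 7110*(-7*(-6 + 2*√11)) = 7110*(42 - 14*√11) = 298620 - 99540*√11 ≈ -31517.)
-(V + 3854127) = -((298620 - 99540*√11) + 3854127) = -(4152747 - 99540*√11) = -4152747 + 99540*√11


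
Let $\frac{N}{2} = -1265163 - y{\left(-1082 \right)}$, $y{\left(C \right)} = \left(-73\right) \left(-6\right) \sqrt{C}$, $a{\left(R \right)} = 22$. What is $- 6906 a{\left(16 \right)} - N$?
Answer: $2378394 + 876 i \sqrt{1082} \approx 2.3784 \cdot 10^{6} + 28815.0 i$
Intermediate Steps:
$y{\left(C \right)} = 438 \sqrt{C}$
$N = -2530326 - 876 i \sqrt{1082}$ ($N = 2 \left(-1265163 - 438 \sqrt{-1082}\right) = 2 \left(-1265163 - 438 i \sqrt{1082}\right) = -2530326 - 876 i \sqrt{1082} \approx -2.5303 \cdot 10^{6} - 28815.0 i$)
$- 6906 a{\left(16 \right)} - N = \left(-6906\right) 22 - \left(-2530326 - 876 i \sqrt{1082}\right) = -151932 + \left(2530326 + 876 i \sqrt{1082}\right) = 2378394 + 876 i \sqrt{1082}$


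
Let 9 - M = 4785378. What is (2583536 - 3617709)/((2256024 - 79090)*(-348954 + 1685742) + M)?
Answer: -1034173/2910094462623 ≈ -3.5537e-7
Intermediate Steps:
M = -4785369 (M = 9 - 1*4785378 = 9 - 4785378 = -4785369)
(2583536 - 3617709)/((2256024 - 79090)*(-348954 + 1685742) + M) = (2583536 - 3617709)/((2256024 - 79090)*(-348954 + 1685742) - 4785369) = -1034173/(2176934*1336788 - 4785369) = -1034173/(2910099247992 - 4785369) = -1034173/2910094462623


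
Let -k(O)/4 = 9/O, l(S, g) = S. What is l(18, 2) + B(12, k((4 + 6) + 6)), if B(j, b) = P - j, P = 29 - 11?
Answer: 24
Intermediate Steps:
P = 18
k(O) = -36/O
B(j, b) = 18 - j
l(18, 2) + B(12, k((4 + 6) + 6)) = 18 + (18 - 1*12) = 18 + (18 - 12) = 18 + 6 = 24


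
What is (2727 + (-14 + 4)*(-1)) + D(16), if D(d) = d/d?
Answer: 2738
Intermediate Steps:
D(d) = 1
(2727 + (-14 + 4)*(-1)) + D(16) = (2727 + (-14 + 4)*(-1)) + 1 = (2727 - 10*(-1)) + 1 = (2727 + 10) + 1 = 2737 + 1 = 2738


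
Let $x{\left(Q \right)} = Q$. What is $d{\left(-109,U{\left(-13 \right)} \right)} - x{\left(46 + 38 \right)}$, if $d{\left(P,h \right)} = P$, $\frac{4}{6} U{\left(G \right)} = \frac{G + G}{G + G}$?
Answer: $-193$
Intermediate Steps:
$U{\left(G \right)} = \frac{3}{2}$ ($U{\left(G \right)} = \frac{3 \frac{G + G}{G + G}}{2} = \frac{3 \frac{2 G}{2 G}}{2} = \frac{3 \cdot 2 G \frac{1}{2 G}}{2} = \frac{3}{2} \cdot 1 = \frac{3}{2}$)
$d{\left(-109,U{\left(-13 \right)} \right)} - x{\left(46 + 38 \right)} = -109 - \left(46 + 38\right) = -109 - 84 = -193$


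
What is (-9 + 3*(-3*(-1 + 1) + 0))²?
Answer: 81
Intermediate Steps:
(-9 + 3*(-3*(-1 + 1) + 0))² = (-9 + 3*(-3*0 + 0))² = (-9 + 3*(0 + 0))² = (-9 + 3*0)² = (-9 + 0)² = (-9)² = 81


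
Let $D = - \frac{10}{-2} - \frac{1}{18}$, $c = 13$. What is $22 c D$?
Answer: $\frac{12727}{9} \approx 1414.1$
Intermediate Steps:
$D = \frac{89}{18}$ ($D = \left(-10\right) \left(- \frac{1}{2}\right) - \frac{1}{18} = 5 - \frac{1}{18} = \frac{89}{18} \approx 4.9444$)
$22 c D = 22 \cdot 13 \cdot \frac{89}{18} = 286 \cdot \frac{89}{18} = \frac{12727}{9}$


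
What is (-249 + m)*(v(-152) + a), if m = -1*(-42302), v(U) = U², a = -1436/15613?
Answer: 15169413501748/15613 ≈ 9.7159e+8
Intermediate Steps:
a = -1436/15613 (a = -1436*1/15613 = -1436/15613 ≈ -0.091975)
m = 42302
(-249 + m)*(v(-152) + a) = (-249 + 42302)*((-152)² - 1436/15613) = 42053*(23104 - 1436/15613) = 42053*(360721316/15613) = 15169413501748/15613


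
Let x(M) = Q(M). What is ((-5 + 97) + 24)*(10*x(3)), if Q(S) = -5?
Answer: -5800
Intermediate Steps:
x(M) = -5
((-5 + 97) + 24)*(10*x(3)) = ((-5 + 97) + 24)*(10*(-5)) = (92 + 24)*(-50) = 116*(-50) = -5800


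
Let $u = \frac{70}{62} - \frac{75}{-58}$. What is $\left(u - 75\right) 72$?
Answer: $- \frac{4697820}{899} \approx -5225.6$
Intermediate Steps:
$u = \frac{4355}{1798}$ ($u = 70 \cdot \frac{1}{62} - - \frac{75}{58} = \frac{35}{31} + \frac{75}{58} = \frac{4355}{1798} \approx 2.4221$)
$\left(u - 75\right) 72 = \left(\frac{4355}{1798} - 75\right) 72 = \left(- \frac{130495}{1798}\right) 72 = - \frac{4697820}{899}$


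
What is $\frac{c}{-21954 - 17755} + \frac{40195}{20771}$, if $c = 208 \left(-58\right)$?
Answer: $\frac{1846684599}{824795639} \approx 2.239$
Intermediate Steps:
$c = -12064$
$\frac{c}{-21954 - 17755} + \frac{40195}{20771} = - \frac{12064}{-21954 - 17755} + \frac{40195}{20771} = - \frac{12064}{-21954 - 17755} + 40195 \cdot \frac{1}{20771} = - \frac{12064}{-39709} + \frac{40195}{20771} = \left(-12064\right) \left(- \frac{1}{39709}\right) + \frac{40195}{20771} = \frac{12064}{39709} + \frac{40195}{20771} = \frac{1846684599}{824795639}$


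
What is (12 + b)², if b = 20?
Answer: 1024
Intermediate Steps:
(12 + b)² = (12 + 20)² = 32² = 1024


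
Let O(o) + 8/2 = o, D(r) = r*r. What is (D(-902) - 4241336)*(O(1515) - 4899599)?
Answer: 16789332976416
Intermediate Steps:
D(r) = r²
O(o) = -4 + o
(D(-902) - 4241336)*(O(1515) - 4899599) = ((-902)² - 4241336)*((-4 + 1515) - 4899599) = (813604 - 4241336)*(1511 - 4899599) = -3427732*(-4898088) = 16789332976416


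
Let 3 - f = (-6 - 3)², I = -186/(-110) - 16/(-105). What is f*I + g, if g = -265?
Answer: -157379/385 ≈ -408.78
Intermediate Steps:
I = 2129/1155 (I = -186*(-1/110) - 16*(-1/105) = 93/55 + 16/105 = 2129/1155 ≈ 1.8433)
f = -78 (f = 3 - (-6 - 3)² = 3 - 1*(-9)² = 3 - 1*81 = 3 - 81 = -78)
f*I + g = -78*2129/1155 - 265 = -55354/385 - 265 = -157379/385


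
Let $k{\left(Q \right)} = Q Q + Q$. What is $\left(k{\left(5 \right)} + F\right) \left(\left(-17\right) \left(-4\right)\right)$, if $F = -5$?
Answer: $1700$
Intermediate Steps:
$k{\left(Q \right)} = Q + Q^{2}$ ($k{\left(Q \right)} = Q^{2} + Q = Q + Q^{2}$)
$\left(k{\left(5 \right)} + F\right) \left(\left(-17\right) \left(-4\right)\right) = \left(5 \left(1 + 5\right) - 5\right) \left(\left(-17\right) \left(-4\right)\right) = \left(5 \cdot 6 - 5\right) 68 = \left(30 - 5\right) 68 = 25 \cdot 68 = 1700$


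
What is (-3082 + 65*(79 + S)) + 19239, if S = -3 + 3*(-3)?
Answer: 20512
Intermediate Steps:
S = -12 (S = -3 - 9 = -12)
(-3082 + 65*(79 + S)) + 19239 = (-3082 + 65*(79 - 12)) + 19239 = (-3082 + 65*67) + 19239 = (-3082 + 4355) + 19239 = 1273 + 19239 = 20512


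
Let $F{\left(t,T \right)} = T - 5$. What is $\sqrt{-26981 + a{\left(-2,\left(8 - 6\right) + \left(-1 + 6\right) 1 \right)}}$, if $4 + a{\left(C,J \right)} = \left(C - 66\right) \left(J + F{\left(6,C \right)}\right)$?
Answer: $i \sqrt{26985} \approx 164.27 i$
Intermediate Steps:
$F{\left(t,T \right)} = -5 + T$
$a{\left(C,J \right)} = -4 + \left(-66 + C\right) \left(-5 + C + J\right)$ ($a{\left(C,J \right)} = -4 + \left(C - 66\right) \left(J + \left(-5 + C\right)\right) = -4 + \left(-66 + C\right) \left(-5 + C + J\right)$)
$\sqrt{-26981 + a{\left(-2,\left(8 - 6\right) + \left(-1 + 6\right) 1 \right)}} = \sqrt{-26981 - \left(-468 - 4 + 68 \left(\left(8 - 6\right) + \left(-1 + 6\right) 1\right)\right)} = \sqrt{-26981 + \left(326 + 4 + 142 - 66 \left(2 + 5 \cdot 1\right) - 2 \left(2 + 5 \cdot 1\right)\right)} = \sqrt{-26981 + \left(326 + 4 + 142 - 66 \left(2 + 5\right) - 2 \left(2 + 5\right)\right)} = \sqrt{-26981 + \left(326 + 4 + 142 - 462 - 14\right)} = \sqrt{-26981 - 4} = \sqrt{-26985} = i \sqrt{26985}$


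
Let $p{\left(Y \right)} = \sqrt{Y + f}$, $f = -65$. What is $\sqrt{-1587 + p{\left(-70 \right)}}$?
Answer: $\sqrt{-1587 + 3 i \sqrt{15}} \approx 0.1458 + 39.837 i$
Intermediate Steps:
$p{\left(Y \right)} = \sqrt{-65 + Y}$ ($p{\left(Y \right)} = \sqrt{Y - 65} = \sqrt{-65 + Y}$)
$\sqrt{-1587 + p{\left(-70 \right)}} = \sqrt{-1587 + \sqrt{-65 - 70}} = \sqrt{-1587 + \sqrt{-135}} = \sqrt{-1587 + 3 i \sqrt{15}}$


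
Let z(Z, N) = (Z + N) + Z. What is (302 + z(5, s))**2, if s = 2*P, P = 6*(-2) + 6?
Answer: 90000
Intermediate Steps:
P = -6 (P = -12 + 6 = -6)
s = -12 (s = 2*(-6) = -12)
z(Z, N) = N + 2*Z (z(Z, N) = (N + Z) + Z = N + 2*Z)
(302 + z(5, s))**2 = (302 + (-12 + 2*5))**2 = (302 + (-12 + 10))**2 = (302 - 2)**2 = 300**2 = 90000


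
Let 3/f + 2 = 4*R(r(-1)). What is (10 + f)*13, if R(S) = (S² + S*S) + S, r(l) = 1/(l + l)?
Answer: 221/2 ≈ 110.50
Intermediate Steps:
r(l) = 1/(2*l)
R(S) = S + 2*S² (R(S) = (S² + S²) + S = 2*S² + S = S + 2*S²)
f = -3/2 (f = 3/(-2 + 4*(((½)/(-1))*(1 + 2*((½)/(-1))))) = 3/(-2 + 4*(((½)*(-1))*(1 + 2*((½)*(-1))))) = 3/(-2 + 4*(-(1 + 2*(-½))/2)) = 3/(-2 + 4*(-(1 - 1)/2)) = 3/(-2 + 4*(-½*0)) = 3/(-2 + 4*0) = 3/(-2 + 0) = 3/(-2) = 3*(-½) = -3/2 ≈ -1.5000)
(10 + f)*13 = (10 - 3/2)*13 = (17/2)*13 = 221/2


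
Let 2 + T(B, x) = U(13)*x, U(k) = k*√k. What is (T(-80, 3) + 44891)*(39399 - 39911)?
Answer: -22983168 - 19968*√13 ≈ -2.3055e+7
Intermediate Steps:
U(k) = k^(3/2)
T(B, x) = -2 + 13*x*√13 (T(B, x) = -2 + 13^(3/2)*x = -2 + (13*√13)*x = -2 + 13*x*√13)
(T(-80, 3) + 44891)*(39399 - 39911) = ((-2 + 13*3*√13) + 44891)*(39399 - 39911) = ((-2 + 39*√13) + 44891)*(-512) = (44889 + 39*√13)*(-512) = -22983168 - 19968*√13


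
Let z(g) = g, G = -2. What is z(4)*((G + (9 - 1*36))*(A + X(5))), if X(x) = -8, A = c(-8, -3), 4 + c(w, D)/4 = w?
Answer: 6496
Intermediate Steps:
c(w, D) = -16 + 4*w
A = -48 (A = -16 + 4*(-8) = -16 - 32 = -48)
z(4)*((G + (9 - 1*36))*(A + X(5))) = 4*((-2 + (9 - 1*36))*(-48 - 8)) = 4*((-2 + (9 - 36))*(-56)) = 4*((-2 - 27)*(-56)) = 4*(-29*(-56)) = 4*1624 = 6496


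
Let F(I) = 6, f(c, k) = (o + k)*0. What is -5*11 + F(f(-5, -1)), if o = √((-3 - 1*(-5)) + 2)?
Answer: -49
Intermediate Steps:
o = 2 (o = √((-3 + 5) + 2) = √(2 + 2) = √4 = 2)
f(c, k) = 0 (f(c, k) = (2 + k)*0 = 0)
-5*11 + F(f(-5, -1)) = -5*11 + 6 = -55 + 6 = -49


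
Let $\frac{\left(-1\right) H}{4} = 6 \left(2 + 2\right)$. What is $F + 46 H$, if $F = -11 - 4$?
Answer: $-4431$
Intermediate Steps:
$F = -15$ ($F = -11 - 4 = -15$)
$H = -96$ ($H = - 4 \cdot 6 \left(2 + 2\right) = - 4 \cdot 6 \cdot 4 = \left(-4\right) 24 = -96$)
$F + 46 H = -15 + 46 \left(-96\right) = -15 - 4416 = -4431$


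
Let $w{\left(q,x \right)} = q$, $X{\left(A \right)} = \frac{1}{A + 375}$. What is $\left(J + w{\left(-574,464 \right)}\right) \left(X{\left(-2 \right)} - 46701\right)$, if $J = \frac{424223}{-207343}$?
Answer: $\frac{2080566145252560}{77338939} \approx 2.6902 \cdot 10^{7}$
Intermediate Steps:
$J = - \frac{424223}{207343}$ ($J = 424223 \left(- \frac{1}{207343}\right) = - \frac{424223}{207343} \approx -2.046$)
$X{\left(A \right)} = \frac{1}{375 + A}$
$\left(J + w{\left(-574,464 \right)}\right) \left(X{\left(-2 \right)} - 46701\right) = \left(- \frac{424223}{207343} - 574\right) \left(\frac{1}{375 - 2} - 46701\right) = - \frac{119439105 \left(\frac{1}{373} - 46701\right)}{207343} = \left(- \frac{119439105}{207343}\right) \left(- \frac{17419472}{373}\right) = \frac{2080566145252560}{77338939}$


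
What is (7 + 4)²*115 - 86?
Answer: 13829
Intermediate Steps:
(7 + 4)²*115 - 86 = 11²*115 - 86 = 121*115 - 86 = 13915 - 86 = 13829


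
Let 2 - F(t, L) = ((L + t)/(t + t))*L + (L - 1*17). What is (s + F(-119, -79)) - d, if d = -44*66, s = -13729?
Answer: -1268692/119 ≈ -10661.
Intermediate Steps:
F(t, L) = 19 - L - L*(L + t)/(2*t) (F(t, L) = 2 - (((L + t)/(t + t))*L + (L - 1*17)) = 2 - (((L + t)/((2*t)))*L + (L - 17)) = 2 - (((L + t)*(1/(2*t)))*L + (-17 + L)) = 2 - (((L + t)/(2*t))*L + (-17 + L)) = 2 - (L*(L + t)/(2*t) + (-17 + L)) = 2 - (-17 + L + L*(L + t)/(2*t)) = 2 + (17 - L - L*(L + t)/(2*t)) = 19 - L - L*(L + t)/(2*t))
d = -2904
(s + F(-119, -79)) - d = (-13729 + (19 - 3/2*(-79) - ½*(-79)²/(-119))) - 1*(-2904) = (-13729 + (19 + 237/2 - ½*6241*(-1/119))) + 2904 = (-13729 + (19 + 237/2 + 6241/238)) + 2904 = (-13729 + 19483/119) + 2904 = -1614268/119 + 2904 = -1268692/119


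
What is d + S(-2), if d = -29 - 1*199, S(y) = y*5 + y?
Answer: -240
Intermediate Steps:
S(y) = 6*y (S(y) = 5*y + y = 6*y)
d = -228 (d = -29 - 199 = -228)
d + S(-2) = -228 + 6*(-2) = -228 - 12 = -240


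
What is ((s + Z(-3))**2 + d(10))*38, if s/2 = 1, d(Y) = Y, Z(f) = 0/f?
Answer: 532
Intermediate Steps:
Z(f) = 0
s = 2 (s = 2*1 = 2)
((s + Z(-3))**2 + d(10))*38 = ((2 + 0)**2 + 10)*38 = (2**2 + 10)*38 = (4 + 10)*38 = 14*38 = 532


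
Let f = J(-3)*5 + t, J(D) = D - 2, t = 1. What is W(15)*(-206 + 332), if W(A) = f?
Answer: -3024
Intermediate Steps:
J(D) = -2 + D
f = -24 (f = (-2 - 3)*5 + 1 = -5*5 + 1 = -25 + 1 = -24)
W(A) = -24
W(15)*(-206 + 332) = -24*(-206 + 332) = -24*126 = -3024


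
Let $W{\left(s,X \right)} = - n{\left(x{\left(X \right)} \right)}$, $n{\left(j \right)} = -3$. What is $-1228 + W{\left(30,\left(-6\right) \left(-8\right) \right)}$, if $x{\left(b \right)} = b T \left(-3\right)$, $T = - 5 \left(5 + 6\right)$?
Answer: $-1225$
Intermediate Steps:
$T = -55$ ($T = \left(-5\right) 11 = -55$)
$x{\left(b \right)} = 165 b$ ($x{\left(b \right)} = b \left(-55\right) \left(-3\right) = - 55 b \left(-3\right) = 165 b$)
$W{\left(s,X \right)} = 3$ ($W{\left(s,X \right)} = \left(-1\right) \left(-3\right) = 3$)
$-1228 + W{\left(30,\left(-6\right) \left(-8\right) \right)} = -1228 + 3 = -1225$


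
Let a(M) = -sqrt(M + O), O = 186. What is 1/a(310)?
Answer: -sqrt(31)/124 ≈ -0.044901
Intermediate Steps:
a(M) = -sqrt(186 + M) (a(M) = -sqrt(M + 186) = -sqrt(186 + M))
1/a(310) = 1/(-sqrt(186 + 310)) = 1/(-sqrt(496)) = 1/(-4*sqrt(31)) = -sqrt(31)/124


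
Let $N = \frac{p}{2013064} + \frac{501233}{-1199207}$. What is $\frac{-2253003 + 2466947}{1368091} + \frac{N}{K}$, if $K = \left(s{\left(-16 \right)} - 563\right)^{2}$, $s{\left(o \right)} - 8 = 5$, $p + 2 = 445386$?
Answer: $\frac{9764622066343219473901}{62441326336421642926250} \approx 0.15638$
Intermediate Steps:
$p = 445384$ ($p = -2 + 445386 = 445384$)
$s{\left(o \right)} = 13$ ($s{\left(o \right)} = 8 + 5 = 13$)
$N = - \frac{59363312178}{301760055031}$ ($N = \frac{445384}{2013064} + \frac{501233}{-1199207} = 445384 \cdot \frac{1}{2013064} + 501233 \left(- \frac{1}{1199207}\right) = \frac{55673}{251633} - \frac{501233}{1199207} = - \frac{59363312178}{301760055031} \approx -0.19672$)
$K = 302500$ ($K = \left(13 - 563\right)^{2} = \left(-550\right)^{2} = 302500$)
$\frac{-2253003 + 2466947}{1368091} + \frac{N}{K} = \frac{-2253003 + 2466947}{1368091} - \frac{59363312178}{301760055031 \cdot 302500} = 213944 \cdot \frac{1}{1368091} - \frac{29681656089}{45641208323438750} = \frac{213944}{1368091} - \frac{29681656089}{45641208323438750} = \frac{9764622066343219473901}{62441326336421642926250}$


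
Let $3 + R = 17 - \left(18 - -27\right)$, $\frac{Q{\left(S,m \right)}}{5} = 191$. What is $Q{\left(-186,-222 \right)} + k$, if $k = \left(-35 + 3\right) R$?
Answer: $1947$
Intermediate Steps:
$Q{\left(S,m \right)} = 955$ ($Q{\left(S,m \right)} = 5 \cdot 191 = 955$)
$R = -31$ ($R = -3 + \left(17 - \left(18 - -27\right)\right) = -3 + \left(17 - \left(18 + 27\right)\right) = -3 + \left(17 - 45\right) = -3 - 28 = -31$)
$k = 992$ ($k = \left(-35 + 3\right) \left(-31\right) = \left(-32\right) \left(-31\right) = 992$)
$Q{\left(-186,-222 \right)} + k = 955 + 992 = 1947$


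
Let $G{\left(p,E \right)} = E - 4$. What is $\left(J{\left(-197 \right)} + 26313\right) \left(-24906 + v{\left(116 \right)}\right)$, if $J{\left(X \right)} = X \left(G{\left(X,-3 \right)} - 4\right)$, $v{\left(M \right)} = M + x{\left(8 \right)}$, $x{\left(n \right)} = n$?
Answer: $-705791360$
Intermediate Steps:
$G{\left(p,E \right)} = -4 + E$
$v{\left(M \right)} = 8 + M$ ($v{\left(M \right)} = M + 8 = 8 + M$)
$J{\left(X \right)} = - 11 X$ ($J{\left(X \right)} = X \left(\left(-4 - 3\right) - 4\right) = X \left(-7 - 4\right) = X \left(-11\right) = - 11 X$)
$\left(J{\left(-197 \right)} + 26313\right) \left(-24906 + v{\left(116 \right)}\right) = \left(\left(-11\right) \left(-197\right) + 26313\right) \left(-24906 + \left(8 + 116\right)\right) = \left(2167 + 26313\right) \left(-24906 + 124\right) = 28480 \left(-24782\right) = -705791360$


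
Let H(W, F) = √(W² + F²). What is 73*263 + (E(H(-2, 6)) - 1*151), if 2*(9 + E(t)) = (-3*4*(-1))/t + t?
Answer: 19039 + 13*√10/10 ≈ 19043.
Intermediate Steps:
H(W, F) = √(F² + W²)
E(t) = -9 + t/2 + 6/t (E(t) = -9 + ((-3*4*(-1))/t + t)/2 = -9 + ((-12*(-1))/t + t)/2 = -9 + (12/t + t)/2 = -9 + (t + 12/t)/2 = -9 + (t/2 + 6/t) = -9 + t/2 + 6/t)
73*263 + (E(H(-2, 6)) - 1*151) = 73*263 + ((-9 + √(6² + (-2)²)/2 + 6/(√(6² + (-2)²))) - 1*151) = 19199 + ((-9 + √(36 + 4)/2 + 6/(√(36 + 4))) - 151) = 19199 + ((-9 + √40/2 + 6/(√40)) - 151) = 19199 + ((-9 + (2*√10)/2 + 6/((2*√10))) - 151) = 19199 + ((-9 + √10 + 6*(√10/20)) - 151) = 19199 + ((-9 + √10 + 3*√10/10) - 151) = 19199 + ((-9 + 13*√10/10) - 151) = 19199 + (-160 + 13*√10/10) = 19039 + 13*√10/10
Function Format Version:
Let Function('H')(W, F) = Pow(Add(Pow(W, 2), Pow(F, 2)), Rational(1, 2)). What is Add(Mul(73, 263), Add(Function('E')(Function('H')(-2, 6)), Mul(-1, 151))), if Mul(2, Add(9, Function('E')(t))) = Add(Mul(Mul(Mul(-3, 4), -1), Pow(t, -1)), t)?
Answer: Add(19039, Mul(Rational(13, 10), Pow(10, Rational(1, 2)))) ≈ 19043.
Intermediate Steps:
Function('H')(W, F) = Pow(Add(Pow(F, 2), Pow(W, 2)), Rational(1, 2))
Function('E')(t) = Add(-9, Mul(Rational(1, 2), t), Mul(6, Pow(t, -1))) (Function('E')(t) = Add(-9, Mul(Rational(1, 2), Add(Mul(Mul(Mul(-3, 4), -1), Pow(t, -1)), t))) = Add(-9, Mul(Rational(1, 2), Add(Mul(Mul(-12, -1), Pow(t, -1)), t))) = Add(-9, Mul(Rational(1, 2), Add(Mul(12, Pow(t, -1)), t))) = Add(-9, Mul(Rational(1, 2), Add(t, Mul(12, Pow(t, -1))))) = Add(-9, Add(Mul(Rational(1, 2), t), Mul(6, Pow(t, -1)))) = Add(-9, Mul(Rational(1, 2), t), Mul(6, Pow(t, -1))))
Add(Mul(73, 263), Add(Function('E')(Function('H')(-2, 6)), Mul(-1, 151))) = Add(Mul(73, 263), Add(Add(-9, Mul(Rational(1, 2), Pow(Add(Pow(6, 2), Pow(-2, 2)), Rational(1, 2))), Mul(6, Pow(Pow(Add(Pow(6, 2), Pow(-2, 2)), Rational(1, 2)), -1))), Mul(-1, 151))) = Add(19199, Add(Add(-9, Mul(Rational(1, 2), Pow(Add(36, 4), Rational(1, 2))), Mul(6, Pow(Pow(Add(36, 4), Rational(1, 2)), -1))), -151)) = Add(19199, Add(Add(-9, Mul(Rational(1, 2), Pow(40, Rational(1, 2))), Mul(6, Pow(Pow(40, Rational(1, 2)), -1))), -151)) = Add(19199, Add(Add(-9, Mul(Rational(1, 2), Mul(2, Pow(10, Rational(1, 2)))), Mul(6, Pow(Mul(2, Pow(10, Rational(1, 2))), -1))), -151)) = Add(19199, Add(Add(-9, Pow(10, Rational(1, 2)), Mul(6, Mul(Rational(1, 20), Pow(10, Rational(1, 2))))), -151)) = Add(19199, Add(Add(-9, Pow(10, Rational(1, 2)), Mul(Rational(3, 10), Pow(10, Rational(1, 2)))), -151)) = Add(19199, Add(Add(-9, Mul(Rational(13, 10), Pow(10, Rational(1, 2)))), -151)) = Add(19199, Add(-160, Mul(Rational(13, 10), Pow(10, Rational(1, 2))))) = Add(19039, Mul(Rational(13, 10), Pow(10, Rational(1, 2))))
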